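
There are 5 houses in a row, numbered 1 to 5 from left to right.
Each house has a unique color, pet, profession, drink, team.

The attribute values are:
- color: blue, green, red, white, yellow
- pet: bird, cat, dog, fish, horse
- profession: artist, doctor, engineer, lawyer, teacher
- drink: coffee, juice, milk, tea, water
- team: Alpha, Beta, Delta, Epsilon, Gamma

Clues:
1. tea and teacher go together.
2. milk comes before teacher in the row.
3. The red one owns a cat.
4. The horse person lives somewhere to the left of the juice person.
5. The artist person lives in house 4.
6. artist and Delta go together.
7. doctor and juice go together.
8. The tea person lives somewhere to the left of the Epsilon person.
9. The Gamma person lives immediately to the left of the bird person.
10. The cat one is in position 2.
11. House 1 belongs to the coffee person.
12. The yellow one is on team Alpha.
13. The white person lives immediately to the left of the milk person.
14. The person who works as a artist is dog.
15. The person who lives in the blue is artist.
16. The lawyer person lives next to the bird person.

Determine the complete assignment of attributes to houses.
Solution:

House | Color | Pet | Profession | Drink | Team
-----------------------------------------------
  1   | white | horse | engineer | coffee | Beta
  2   | red | cat | lawyer | milk | Gamma
  3   | yellow | bird | teacher | tea | Alpha
  4   | blue | dog | artist | water | Delta
  5   | green | fish | doctor | juice | Epsilon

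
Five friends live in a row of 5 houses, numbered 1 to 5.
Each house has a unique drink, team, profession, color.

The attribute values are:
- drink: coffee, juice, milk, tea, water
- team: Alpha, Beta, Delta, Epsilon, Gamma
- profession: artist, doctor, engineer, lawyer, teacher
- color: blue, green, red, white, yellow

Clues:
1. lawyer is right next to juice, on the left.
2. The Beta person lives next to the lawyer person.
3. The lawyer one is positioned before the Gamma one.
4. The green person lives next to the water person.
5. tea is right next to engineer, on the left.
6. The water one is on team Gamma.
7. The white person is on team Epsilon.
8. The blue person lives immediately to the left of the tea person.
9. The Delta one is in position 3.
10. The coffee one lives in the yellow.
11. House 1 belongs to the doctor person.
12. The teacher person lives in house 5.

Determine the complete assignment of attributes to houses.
Solution:

House | Drink | Team | Profession | Color
-----------------------------------------
  1   | milk | Beta | doctor | blue
  2   | tea | Epsilon | lawyer | white
  3   | juice | Delta | engineer | green
  4   | water | Gamma | artist | red
  5   | coffee | Alpha | teacher | yellow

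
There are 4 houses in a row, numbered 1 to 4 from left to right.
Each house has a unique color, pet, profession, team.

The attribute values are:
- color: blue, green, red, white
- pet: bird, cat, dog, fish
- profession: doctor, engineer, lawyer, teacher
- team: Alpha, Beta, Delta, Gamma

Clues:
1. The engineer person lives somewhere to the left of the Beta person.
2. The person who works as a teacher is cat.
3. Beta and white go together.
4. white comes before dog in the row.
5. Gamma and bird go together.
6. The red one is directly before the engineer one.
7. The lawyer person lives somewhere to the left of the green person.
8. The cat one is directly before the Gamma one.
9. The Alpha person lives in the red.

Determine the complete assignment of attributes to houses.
Solution:

House | Color | Pet | Profession | Team
---------------------------------------
  1   | red | cat | teacher | Alpha
  2   | blue | bird | engineer | Gamma
  3   | white | fish | lawyer | Beta
  4   | green | dog | doctor | Delta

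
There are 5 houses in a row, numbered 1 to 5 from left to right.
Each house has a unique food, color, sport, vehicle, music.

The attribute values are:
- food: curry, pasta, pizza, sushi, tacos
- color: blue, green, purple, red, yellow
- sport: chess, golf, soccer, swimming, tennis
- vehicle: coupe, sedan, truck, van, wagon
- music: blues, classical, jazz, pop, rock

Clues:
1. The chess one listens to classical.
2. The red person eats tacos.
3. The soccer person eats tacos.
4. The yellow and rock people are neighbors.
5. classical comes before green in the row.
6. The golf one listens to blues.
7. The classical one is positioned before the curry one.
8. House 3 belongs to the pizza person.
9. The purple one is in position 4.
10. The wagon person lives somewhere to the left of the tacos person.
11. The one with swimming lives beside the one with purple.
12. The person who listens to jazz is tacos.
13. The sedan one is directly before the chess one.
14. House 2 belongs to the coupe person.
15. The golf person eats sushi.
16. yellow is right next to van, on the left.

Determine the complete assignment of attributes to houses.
Solution:

House | Food | Color | Sport | Vehicle | Music
----------------------------------------------
  1   | sushi | blue | golf | sedan | blues
  2   | pasta | yellow | chess | coupe | classical
  3   | pizza | green | swimming | van | rock
  4   | curry | purple | tennis | wagon | pop
  5   | tacos | red | soccer | truck | jazz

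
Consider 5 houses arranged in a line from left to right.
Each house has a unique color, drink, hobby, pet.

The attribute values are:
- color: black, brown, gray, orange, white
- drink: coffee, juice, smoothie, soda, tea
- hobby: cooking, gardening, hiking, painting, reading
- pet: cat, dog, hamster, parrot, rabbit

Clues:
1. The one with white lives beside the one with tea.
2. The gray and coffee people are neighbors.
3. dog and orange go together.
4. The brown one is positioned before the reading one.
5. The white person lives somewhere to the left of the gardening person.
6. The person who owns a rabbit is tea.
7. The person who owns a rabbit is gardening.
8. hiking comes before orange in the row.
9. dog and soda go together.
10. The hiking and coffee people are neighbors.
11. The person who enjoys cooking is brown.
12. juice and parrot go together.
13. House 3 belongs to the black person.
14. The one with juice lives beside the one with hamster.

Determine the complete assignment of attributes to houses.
Solution:

House | Color | Drink | Hobby | Pet
-----------------------------------
  1   | gray | juice | hiking | parrot
  2   | white | coffee | painting | hamster
  3   | black | tea | gardening | rabbit
  4   | brown | smoothie | cooking | cat
  5   | orange | soda | reading | dog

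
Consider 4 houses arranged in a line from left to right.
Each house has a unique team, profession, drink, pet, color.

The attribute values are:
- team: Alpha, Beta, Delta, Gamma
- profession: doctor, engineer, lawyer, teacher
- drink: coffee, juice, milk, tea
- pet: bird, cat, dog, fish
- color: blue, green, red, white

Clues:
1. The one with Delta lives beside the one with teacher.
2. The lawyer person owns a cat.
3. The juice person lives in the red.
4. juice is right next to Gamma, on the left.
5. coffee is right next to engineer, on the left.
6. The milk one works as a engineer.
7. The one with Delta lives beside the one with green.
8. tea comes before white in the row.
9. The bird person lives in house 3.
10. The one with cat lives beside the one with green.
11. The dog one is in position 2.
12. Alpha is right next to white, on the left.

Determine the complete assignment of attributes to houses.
Solution:

House | Team | Profession | Drink | Pet | Color
-----------------------------------------------
  1   | Delta | lawyer | juice | cat | red
  2   | Gamma | teacher | tea | dog | green
  3   | Alpha | doctor | coffee | bird | blue
  4   | Beta | engineer | milk | fish | white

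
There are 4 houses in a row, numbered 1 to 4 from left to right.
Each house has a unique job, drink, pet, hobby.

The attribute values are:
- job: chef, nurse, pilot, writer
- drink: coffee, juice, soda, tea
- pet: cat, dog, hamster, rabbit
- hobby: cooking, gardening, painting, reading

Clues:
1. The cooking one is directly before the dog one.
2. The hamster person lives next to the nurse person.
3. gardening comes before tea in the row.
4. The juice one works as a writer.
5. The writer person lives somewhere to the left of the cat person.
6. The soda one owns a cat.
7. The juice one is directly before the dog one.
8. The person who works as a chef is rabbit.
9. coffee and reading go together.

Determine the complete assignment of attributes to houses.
Solution:

House | Job | Drink | Pet | Hobby
---------------------------------
  1   | writer | juice | hamster | cooking
  2   | nurse | coffee | dog | reading
  3   | pilot | soda | cat | gardening
  4   | chef | tea | rabbit | painting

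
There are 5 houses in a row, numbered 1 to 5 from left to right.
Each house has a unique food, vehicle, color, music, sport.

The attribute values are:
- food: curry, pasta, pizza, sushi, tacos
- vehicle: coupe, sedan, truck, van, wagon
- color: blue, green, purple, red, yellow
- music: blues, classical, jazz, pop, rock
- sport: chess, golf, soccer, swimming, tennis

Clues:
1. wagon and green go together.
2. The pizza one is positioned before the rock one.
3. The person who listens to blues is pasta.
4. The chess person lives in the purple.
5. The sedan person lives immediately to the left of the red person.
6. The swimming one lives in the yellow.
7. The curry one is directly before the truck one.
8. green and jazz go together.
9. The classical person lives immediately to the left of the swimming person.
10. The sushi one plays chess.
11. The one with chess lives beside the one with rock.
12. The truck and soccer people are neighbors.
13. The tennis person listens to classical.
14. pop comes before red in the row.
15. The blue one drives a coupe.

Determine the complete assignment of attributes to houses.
Solution:

House | Food | Vehicle | Color | Music | Sport
----------------------------------------------
  1   | curry | coupe | blue | classical | tennis
  2   | pasta | truck | yellow | blues | swimming
  3   | pizza | wagon | green | jazz | soccer
  4   | sushi | sedan | purple | pop | chess
  5   | tacos | van | red | rock | golf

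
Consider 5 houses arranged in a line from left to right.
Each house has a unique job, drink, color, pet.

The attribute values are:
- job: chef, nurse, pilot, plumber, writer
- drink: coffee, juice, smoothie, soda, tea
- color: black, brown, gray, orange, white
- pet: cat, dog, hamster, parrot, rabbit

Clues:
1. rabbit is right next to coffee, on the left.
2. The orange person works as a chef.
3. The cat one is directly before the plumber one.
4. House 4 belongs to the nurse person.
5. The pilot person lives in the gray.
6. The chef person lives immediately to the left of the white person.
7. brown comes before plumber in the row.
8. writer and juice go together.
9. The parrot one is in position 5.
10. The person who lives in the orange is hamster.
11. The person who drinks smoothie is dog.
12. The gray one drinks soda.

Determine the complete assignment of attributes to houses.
Solution:

House | Job | Drink | Color | Pet
---------------------------------
  1   | writer | juice | brown | cat
  2   | plumber | tea | black | rabbit
  3   | chef | coffee | orange | hamster
  4   | nurse | smoothie | white | dog
  5   | pilot | soda | gray | parrot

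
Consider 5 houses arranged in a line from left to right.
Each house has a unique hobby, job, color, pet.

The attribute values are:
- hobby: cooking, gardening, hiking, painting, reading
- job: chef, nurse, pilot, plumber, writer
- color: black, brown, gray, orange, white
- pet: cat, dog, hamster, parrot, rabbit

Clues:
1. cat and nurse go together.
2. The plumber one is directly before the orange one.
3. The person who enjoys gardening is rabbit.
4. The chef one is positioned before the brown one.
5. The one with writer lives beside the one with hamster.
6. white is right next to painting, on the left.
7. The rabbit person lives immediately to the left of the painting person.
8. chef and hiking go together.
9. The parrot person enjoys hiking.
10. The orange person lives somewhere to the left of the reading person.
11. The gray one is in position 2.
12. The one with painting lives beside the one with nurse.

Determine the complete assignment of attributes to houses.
Solution:

House | Hobby | Job | Color | Pet
---------------------------------
  1   | gardening | writer | white | rabbit
  2   | painting | plumber | gray | hamster
  3   | cooking | nurse | orange | cat
  4   | hiking | chef | black | parrot
  5   | reading | pilot | brown | dog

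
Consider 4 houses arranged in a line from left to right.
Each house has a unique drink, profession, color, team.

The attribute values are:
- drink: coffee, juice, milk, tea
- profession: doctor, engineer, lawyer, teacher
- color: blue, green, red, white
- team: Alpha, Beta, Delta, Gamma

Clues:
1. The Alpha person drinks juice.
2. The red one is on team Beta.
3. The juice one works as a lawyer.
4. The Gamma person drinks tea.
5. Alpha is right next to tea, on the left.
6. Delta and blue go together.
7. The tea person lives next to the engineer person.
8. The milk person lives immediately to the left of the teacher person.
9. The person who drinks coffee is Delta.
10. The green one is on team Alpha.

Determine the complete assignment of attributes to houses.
Solution:

House | Drink | Profession | Color | Team
-----------------------------------------
  1   | juice | lawyer | green | Alpha
  2   | tea | doctor | white | Gamma
  3   | milk | engineer | red | Beta
  4   | coffee | teacher | blue | Delta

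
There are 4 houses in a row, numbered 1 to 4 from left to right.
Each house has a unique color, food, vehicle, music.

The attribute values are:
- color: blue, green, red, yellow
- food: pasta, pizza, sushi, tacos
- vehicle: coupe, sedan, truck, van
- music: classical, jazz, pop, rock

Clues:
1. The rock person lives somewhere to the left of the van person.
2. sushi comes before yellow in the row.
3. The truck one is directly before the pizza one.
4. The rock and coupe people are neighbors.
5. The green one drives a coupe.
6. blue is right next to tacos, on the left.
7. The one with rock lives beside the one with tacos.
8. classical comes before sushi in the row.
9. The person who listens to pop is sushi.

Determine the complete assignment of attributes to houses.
Solution:

House | Color | Food | Vehicle | Music
--------------------------------------
  1   | blue | pasta | sedan | rock
  2   | green | tacos | coupe | classical
  3   | red | sushi | truck | pop
  4   | yellow | pizza | van | jazz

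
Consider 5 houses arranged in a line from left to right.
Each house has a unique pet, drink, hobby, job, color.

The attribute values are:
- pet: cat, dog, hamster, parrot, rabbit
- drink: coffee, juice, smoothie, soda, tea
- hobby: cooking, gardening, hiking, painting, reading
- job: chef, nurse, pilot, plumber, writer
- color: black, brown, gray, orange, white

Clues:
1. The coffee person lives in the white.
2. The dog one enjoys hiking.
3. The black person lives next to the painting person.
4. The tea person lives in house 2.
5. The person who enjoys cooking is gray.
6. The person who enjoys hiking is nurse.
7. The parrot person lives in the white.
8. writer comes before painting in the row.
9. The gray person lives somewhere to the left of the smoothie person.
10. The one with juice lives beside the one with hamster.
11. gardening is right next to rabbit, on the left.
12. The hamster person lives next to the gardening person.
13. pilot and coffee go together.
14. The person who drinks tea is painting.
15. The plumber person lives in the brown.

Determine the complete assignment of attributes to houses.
Solution:

House | Pet | Drink | Hobby | Job | Color
-----------------------------------------
  1   | cat | juice | reading | writer | black
  2   | hamster | tea | painting | plumber | brown
  3   | parrot | coffee | gardening | pilot | white
  4   | rabbit | soda | cooking | chef | gray
  5   | dog | smoothie | hiking | nurse | orange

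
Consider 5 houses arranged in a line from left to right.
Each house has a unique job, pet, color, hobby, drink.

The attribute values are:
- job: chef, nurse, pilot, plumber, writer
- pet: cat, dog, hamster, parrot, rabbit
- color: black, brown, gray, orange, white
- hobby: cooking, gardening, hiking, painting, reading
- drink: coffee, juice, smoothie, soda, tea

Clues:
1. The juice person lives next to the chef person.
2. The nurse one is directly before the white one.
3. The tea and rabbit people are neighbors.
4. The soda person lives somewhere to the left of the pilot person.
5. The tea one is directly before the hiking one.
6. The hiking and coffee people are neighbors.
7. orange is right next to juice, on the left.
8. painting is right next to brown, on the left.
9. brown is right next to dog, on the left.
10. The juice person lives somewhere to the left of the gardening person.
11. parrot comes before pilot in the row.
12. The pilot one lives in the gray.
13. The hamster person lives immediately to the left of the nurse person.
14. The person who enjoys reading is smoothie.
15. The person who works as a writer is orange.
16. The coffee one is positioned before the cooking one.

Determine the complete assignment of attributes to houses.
Solution:

House | Job | Pet | Color | Hobby | Drink
-----------------------------------------
  1   | writer | hamster | orange | painting | tea
  2   | nurse | rabbit | brown | hiking | juice
  3   | chef | dog | white | gardening | coffee
  4   | plumber | parrot | black | cooking | soda
  5   | pilot | cat | gray | reading | smoothie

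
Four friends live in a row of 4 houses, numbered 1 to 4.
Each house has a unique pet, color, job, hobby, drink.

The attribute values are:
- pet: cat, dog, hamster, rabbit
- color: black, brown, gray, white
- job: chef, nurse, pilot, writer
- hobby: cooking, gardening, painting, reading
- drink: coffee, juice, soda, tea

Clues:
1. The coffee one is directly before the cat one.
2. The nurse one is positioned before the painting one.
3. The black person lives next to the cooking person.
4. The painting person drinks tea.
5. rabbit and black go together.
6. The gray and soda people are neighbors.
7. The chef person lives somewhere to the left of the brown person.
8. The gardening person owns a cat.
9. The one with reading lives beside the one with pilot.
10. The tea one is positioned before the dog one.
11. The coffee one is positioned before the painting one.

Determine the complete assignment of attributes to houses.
Solution:

House | Pet | Color | Job | Hobby | Drink
-----------------------------------------
  1   | hamster | gray | nurse | reading | coffee
  2   | cat | white | pilot | gardening | soda
  3   | rabbit | black | chef | painting | tea
  4   | dog | brown | writer | cooking | juice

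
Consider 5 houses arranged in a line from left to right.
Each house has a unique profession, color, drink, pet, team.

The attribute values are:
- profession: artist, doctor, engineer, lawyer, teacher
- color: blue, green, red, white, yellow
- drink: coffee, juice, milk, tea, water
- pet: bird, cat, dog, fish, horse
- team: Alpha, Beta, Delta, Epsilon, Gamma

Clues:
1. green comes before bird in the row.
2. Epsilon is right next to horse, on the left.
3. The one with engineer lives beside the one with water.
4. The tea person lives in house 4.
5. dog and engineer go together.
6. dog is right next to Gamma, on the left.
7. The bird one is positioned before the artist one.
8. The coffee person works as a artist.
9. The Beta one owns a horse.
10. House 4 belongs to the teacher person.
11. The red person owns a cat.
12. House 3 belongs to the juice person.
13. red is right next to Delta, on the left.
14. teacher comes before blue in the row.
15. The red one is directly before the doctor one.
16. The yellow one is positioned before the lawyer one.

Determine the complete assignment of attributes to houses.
Solution:

House | Profession | Color | Drink | Pet | Team
-----------------------------------------------
  1   | engineer | yellow | milk | dog | Alpha
  2   | lawyer | red | water | cat | Gamma
  3   | doctor | green | juice | fish | Delta
  4   | teacher | white | tea | bird | Epsilon
  5   | artist | blue | coffee | horse | Beta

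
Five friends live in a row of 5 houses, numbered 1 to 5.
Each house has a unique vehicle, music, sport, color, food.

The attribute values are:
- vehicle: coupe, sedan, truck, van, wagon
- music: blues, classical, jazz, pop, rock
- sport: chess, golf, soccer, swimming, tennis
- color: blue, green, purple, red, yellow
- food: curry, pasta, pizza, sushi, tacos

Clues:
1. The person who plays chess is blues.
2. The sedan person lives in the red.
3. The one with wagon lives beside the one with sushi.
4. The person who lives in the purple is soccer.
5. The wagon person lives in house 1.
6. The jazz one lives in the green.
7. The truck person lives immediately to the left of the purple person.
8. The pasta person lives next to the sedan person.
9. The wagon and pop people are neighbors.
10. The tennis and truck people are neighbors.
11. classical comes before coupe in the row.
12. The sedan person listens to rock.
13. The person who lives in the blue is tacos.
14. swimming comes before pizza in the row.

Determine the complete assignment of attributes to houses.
Solution:

House | Vehicle | Music | Sport | Color | Food
----------------------------------------------
  1   | wagon | jazz | tennis | green | curry
  2   | truck | pop | swimming | yellow | sushi
  3   | van | classical | soccer | purple | pasta
  4   | sedan | rock | golf | red | pizza
  5   | coupe | blues | chess | blue | tacos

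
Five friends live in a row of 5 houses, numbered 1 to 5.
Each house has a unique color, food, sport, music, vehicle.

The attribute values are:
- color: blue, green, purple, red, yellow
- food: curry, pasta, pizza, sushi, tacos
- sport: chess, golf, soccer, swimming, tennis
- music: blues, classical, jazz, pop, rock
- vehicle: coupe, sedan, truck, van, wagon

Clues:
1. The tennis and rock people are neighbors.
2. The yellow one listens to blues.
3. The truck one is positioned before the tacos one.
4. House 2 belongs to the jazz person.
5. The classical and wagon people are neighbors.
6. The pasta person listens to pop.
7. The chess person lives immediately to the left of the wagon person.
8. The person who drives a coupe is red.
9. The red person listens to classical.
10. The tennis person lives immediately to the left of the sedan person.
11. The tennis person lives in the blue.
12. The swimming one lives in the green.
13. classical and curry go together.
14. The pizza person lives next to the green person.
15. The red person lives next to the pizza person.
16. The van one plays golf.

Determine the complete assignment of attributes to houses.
Solution:

House | Color | Food | Sport | Music | Vehicle
----------------------------------------------
  1   | red | curry | chess | classical | coupe
  2   | blue | pizza | tennis | jazz | wagon
  3   | green | sushi | swimming | rock | sedan
  4   | purple | pasta | soccer | pop | truck
  5   | yellow | tacos | golf | blues | van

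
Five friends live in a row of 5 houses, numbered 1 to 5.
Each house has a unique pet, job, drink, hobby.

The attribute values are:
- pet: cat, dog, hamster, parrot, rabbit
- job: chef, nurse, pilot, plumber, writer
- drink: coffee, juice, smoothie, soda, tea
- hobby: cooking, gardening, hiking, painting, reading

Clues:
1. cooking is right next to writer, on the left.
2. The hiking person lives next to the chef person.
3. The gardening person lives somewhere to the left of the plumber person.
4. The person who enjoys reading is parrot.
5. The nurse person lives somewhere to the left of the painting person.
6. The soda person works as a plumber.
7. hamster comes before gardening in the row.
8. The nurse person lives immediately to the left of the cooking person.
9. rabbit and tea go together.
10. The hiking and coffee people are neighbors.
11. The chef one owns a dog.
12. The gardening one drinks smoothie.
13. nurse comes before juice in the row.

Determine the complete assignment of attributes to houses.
Solution:

House | Pet | Job | Drink | Hobby
---------------------------------
  1   | rabbit | nurse | tea | hiking
  2   | dog | chef | coffee | cooking
  3   | hamster | writer | juice | painting
  4   | cat | pilot | smoothie | gardening
  5   | parrot | plumber | soda | reading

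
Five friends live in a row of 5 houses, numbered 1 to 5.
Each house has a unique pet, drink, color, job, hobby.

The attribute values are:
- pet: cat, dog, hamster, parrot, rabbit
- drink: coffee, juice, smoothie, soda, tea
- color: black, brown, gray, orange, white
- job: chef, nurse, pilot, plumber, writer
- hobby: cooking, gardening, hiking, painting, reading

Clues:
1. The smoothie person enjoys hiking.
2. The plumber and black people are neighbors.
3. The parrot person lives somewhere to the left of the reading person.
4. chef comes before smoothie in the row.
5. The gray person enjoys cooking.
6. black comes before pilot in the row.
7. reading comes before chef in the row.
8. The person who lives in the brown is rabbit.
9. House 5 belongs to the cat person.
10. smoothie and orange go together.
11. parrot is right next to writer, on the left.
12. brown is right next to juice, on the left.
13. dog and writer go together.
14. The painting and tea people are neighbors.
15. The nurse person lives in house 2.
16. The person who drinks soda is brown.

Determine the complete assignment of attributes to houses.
Solution:

House | Pet | Drink | Color | Job | Hobby
-----------------------------------------
  1   | rabbit | soda | brown | plumber | gardening
  2   | parrot | juice | black | nurse | painting
  3   | dog | tea | white | writer | reading
  4   | hamster | coffee | gray | chef | cooking
  5   | cat | smoothie | orange | pilot | hiking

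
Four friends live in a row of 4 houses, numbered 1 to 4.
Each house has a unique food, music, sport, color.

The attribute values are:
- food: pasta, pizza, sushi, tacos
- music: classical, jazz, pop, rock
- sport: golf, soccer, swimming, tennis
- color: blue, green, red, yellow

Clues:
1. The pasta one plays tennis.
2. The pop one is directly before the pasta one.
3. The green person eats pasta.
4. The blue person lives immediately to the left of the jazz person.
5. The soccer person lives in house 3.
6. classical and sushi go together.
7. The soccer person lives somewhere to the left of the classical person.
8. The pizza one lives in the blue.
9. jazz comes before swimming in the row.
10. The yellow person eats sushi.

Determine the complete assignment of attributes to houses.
Solution:

House | Food | Music | Sport | Color
------------------------------------
  1   | pizza | pop | golf | blue
  2   | pasta | jazz | tennis | green
  3   | tacos | rock | soccer | red
  4   | sushi | classical | swimming | yellow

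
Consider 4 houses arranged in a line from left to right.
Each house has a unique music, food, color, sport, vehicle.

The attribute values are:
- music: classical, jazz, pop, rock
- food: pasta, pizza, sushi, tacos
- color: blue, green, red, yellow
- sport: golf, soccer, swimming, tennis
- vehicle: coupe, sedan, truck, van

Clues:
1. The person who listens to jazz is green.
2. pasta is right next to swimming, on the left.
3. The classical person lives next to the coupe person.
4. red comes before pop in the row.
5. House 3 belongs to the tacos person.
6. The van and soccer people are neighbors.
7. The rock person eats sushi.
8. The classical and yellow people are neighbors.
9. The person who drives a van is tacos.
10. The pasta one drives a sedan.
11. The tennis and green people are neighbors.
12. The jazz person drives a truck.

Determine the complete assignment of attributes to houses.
Solution:

House | Music | Food | Color | Sport | Vehicle
----------------------------------------------
  1   | classical | pasta | red | golf | sedan
  2   | rock | sushi | yellow | swimming | coupe
  3   | pop | tacos | blue | tennis | van
  4   | jazz | pizza | green | soccer | truck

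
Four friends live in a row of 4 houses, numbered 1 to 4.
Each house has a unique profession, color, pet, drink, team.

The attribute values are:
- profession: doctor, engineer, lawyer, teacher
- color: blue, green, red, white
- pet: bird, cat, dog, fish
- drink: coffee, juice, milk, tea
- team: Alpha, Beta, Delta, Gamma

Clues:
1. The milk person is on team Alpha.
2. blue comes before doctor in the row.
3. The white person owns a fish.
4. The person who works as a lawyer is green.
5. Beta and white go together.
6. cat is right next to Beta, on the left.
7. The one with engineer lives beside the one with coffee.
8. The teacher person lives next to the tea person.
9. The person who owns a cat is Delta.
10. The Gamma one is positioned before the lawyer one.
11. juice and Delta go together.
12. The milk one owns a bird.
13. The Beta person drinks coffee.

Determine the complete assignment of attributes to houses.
Solution:

House | Profession | Color | Pet | Drink | Team
-----------------------------------------------
  1   | engineer | blue | cat | juice | Delta
  2   | teacher | white | fish | coffee | Beta
  3   | doctor | red | dog | tea | Gamma
  4   | lawyer | green | bird | milk | Alpha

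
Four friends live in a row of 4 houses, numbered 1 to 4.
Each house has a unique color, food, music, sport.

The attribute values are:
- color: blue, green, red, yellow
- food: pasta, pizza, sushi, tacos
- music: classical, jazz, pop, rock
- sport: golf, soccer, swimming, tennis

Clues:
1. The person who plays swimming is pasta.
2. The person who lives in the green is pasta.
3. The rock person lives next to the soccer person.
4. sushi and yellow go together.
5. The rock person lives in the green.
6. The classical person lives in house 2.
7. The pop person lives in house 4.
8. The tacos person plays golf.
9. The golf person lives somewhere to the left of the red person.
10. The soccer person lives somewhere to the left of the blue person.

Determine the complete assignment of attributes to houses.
Solution:

House | Color | Food | Music | Sport
------------------------------------
  1   | green | pasta | rock | swimming
  2   | yellow | sushi | classical | soccer
  3   | blue | tacos | jazz | golf
  4   | red | pizza | pop | tennis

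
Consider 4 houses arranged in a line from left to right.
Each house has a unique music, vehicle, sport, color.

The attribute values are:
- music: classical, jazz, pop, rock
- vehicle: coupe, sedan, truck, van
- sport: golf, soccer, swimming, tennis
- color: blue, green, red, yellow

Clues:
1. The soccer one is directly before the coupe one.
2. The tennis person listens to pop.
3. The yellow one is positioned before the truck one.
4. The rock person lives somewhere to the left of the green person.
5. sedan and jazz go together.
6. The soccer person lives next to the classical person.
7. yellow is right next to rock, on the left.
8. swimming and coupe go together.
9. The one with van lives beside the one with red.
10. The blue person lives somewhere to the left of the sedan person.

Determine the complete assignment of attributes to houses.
Solution:

House | Music | Vehicle | Sport | Color
---------------------------------------
  1   | pop | van | tennis | yellow
  2   | rock | truck | soccer | red
  3   | classical | coupe | swimming | blue
  4   | jazz | sedan | golf | green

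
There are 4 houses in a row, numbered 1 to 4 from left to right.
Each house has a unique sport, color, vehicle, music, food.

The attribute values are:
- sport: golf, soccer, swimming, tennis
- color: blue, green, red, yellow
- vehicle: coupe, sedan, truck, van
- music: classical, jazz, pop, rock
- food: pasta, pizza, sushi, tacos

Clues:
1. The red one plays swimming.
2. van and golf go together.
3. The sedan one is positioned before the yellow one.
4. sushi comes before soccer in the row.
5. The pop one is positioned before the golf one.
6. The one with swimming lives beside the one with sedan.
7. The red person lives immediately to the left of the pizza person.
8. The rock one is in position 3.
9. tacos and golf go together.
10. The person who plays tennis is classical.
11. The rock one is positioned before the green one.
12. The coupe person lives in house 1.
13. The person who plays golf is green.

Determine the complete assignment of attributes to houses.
Solution:

House | Sport | Color | Vehicle | Music | Food
----------------------------------------------
  1   | swimming | red | coupe | pop | sushi
  2   | tennis | blue | sedan | classical | pizza
  3   | soccer | yellow | truck | rock | pasta
  4   | golf | green | van | jazz | tacos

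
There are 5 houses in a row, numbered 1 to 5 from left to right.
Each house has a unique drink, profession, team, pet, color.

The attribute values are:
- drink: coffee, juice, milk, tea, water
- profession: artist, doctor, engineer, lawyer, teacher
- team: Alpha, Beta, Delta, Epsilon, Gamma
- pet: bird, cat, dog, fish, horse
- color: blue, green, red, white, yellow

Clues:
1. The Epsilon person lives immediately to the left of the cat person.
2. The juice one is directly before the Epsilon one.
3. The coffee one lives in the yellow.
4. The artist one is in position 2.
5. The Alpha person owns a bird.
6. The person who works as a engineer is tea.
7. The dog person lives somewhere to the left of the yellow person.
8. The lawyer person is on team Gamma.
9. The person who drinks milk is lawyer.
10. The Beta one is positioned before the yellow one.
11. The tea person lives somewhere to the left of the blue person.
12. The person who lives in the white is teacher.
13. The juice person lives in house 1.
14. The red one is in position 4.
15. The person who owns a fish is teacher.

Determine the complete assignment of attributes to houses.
Solution:

House | Drink | Profession | Team | Pet | Color
-----------------------------------------------
  1   | juice | teacher | Beta | fish | white
  2   | water | artist | Epsilon | dog | green
  3   | coffee | doctor | Delta | cat | yellow
  4   | tea | engineer | Alpha | bird | red
  5   | milk | lawyer | Gamma | horse | blue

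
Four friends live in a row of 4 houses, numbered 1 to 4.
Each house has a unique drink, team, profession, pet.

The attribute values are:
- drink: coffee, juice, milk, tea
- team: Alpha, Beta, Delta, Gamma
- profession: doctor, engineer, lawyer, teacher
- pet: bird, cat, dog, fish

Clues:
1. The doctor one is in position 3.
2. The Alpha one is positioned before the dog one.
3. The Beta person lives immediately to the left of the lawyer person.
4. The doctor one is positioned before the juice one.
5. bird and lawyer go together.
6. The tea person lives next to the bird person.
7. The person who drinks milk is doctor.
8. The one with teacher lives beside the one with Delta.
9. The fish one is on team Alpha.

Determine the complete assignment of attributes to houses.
Solution:

House | Drink | Team | Profession | Pet
---------------------------------------
  1   | tea | Beta | teacher | cat
  2   | coffee | Delta | lawyer | bird
  3   | milk | Alpha | doctor | fish
  4   | juice | Gamma | engineer | dog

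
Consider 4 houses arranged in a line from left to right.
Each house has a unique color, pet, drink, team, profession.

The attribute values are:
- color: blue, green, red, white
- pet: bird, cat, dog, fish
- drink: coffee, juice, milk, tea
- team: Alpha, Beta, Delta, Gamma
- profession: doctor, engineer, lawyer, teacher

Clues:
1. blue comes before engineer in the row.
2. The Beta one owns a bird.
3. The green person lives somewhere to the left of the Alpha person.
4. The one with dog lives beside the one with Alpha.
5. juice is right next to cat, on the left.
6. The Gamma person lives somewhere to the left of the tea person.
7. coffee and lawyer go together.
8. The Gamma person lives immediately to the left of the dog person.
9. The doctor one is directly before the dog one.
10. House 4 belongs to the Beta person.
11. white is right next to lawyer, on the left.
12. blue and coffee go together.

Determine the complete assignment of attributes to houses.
Solution:

House | Color | Pet | Drink | Team | Profession
-----------------------------------------------
  1   | green | fish | milk | Gamma | doctor
  2   | white | dog | juice | Delta | teacher
  3   | blue | cat | coffee | Alpha | lawyer
  4   | red | bird | tea | Beta | engineer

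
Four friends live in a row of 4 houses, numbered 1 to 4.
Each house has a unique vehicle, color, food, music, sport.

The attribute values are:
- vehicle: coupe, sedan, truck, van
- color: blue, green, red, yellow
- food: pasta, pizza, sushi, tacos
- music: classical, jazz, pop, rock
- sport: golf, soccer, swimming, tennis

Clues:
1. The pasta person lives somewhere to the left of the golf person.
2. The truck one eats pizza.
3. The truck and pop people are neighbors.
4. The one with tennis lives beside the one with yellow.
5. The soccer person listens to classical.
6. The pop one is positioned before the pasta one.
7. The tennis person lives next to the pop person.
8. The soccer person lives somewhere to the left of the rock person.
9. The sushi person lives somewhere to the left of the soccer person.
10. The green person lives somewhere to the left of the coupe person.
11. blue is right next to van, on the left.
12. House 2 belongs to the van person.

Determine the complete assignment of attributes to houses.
Solution:

House | Vehicle | Color | Food | Music | Sport
----------------------------------------------
  1   | truck | blue | pizza | jazz | tennis
  2   | van | yellow | sushi | pop | swimming
  3   | sedan | green | pasta | classical | soccer
  4   | coupe | red | tacos | rock | golf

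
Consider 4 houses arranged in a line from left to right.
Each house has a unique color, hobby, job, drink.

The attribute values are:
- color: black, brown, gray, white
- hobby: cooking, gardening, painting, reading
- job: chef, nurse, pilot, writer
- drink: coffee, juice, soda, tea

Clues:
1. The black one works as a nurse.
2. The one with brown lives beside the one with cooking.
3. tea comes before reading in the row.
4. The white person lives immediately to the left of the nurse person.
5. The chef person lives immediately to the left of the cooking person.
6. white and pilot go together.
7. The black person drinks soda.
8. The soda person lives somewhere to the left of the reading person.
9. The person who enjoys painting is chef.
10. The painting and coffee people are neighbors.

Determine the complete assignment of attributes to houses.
Solution:

House | Color | Hobby | Job | Drink
-----------------------------------
  1   | brown | painting | chef | tea
  2   | white | cooking | pilot | coffee
  3   | black | gardening | nurse | soda
  4   | gray | reading | writer | juice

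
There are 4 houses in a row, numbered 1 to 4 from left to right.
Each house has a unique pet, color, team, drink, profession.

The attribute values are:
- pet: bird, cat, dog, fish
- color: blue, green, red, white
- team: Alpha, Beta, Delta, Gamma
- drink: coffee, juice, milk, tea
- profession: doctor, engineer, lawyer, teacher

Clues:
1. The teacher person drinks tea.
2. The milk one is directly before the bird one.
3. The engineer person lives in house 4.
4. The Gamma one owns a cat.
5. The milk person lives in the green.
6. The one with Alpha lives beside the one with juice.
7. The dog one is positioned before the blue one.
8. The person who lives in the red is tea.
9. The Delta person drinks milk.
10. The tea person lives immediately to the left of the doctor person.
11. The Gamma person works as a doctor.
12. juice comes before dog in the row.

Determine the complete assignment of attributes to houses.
Solution:

House | Pet | Color | Team | Drink | Profession
-----------------------------------------------
  1   | fish | red | Alpha | tea | teacher
  2   | cat | white | Gamma | juice | doctor
  3   | dog | green | Delta | milk | lawyer
  4   | bird | blue | Beta | coffee | engineer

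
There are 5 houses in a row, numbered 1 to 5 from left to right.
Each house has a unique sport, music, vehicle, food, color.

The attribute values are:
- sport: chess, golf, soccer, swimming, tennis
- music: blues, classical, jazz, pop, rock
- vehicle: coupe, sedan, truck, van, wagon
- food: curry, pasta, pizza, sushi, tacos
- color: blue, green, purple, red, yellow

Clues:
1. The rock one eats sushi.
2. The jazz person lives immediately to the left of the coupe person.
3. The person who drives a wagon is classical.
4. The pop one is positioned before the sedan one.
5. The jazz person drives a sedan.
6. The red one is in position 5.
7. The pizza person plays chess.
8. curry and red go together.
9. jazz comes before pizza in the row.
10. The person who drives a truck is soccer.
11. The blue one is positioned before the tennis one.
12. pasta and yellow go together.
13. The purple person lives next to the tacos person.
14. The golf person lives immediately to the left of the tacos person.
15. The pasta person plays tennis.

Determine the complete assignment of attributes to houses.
Solution:

House | Sport | Music | Vehicle | Food | Color
----------------------------------------------
  1   | golf | rock | van | sushi | purple
  2   | soccer | pop | truck | tacos | blue
  3   | tennis | jazz | sedan | pasta | yellow
  4   | chess | blues | coupe | pizza | green
  5   | swimming | classical | wagon | curry | red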